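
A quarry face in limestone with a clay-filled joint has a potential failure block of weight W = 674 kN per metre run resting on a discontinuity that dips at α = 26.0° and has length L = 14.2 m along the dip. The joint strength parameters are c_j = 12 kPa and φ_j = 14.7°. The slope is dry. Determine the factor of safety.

FS = 1.11

Resolving the block weight along and normal to the plane and applying the Mohr–Coulomb strength on the joint:
N' = W cosα = 674·cos26.0° = 605.8 kN/m
Driving force T = W sinα = 674·sin26.0° = 295.5 kN/m
Resisting force R = c_j·L + N'·tanφ_j = 12·14.2 + 605.8·tan14.7° = 170.4 + 158.9 = 329.3 kN/m
FS = R / T = 329.3 / 295.5 = 1.115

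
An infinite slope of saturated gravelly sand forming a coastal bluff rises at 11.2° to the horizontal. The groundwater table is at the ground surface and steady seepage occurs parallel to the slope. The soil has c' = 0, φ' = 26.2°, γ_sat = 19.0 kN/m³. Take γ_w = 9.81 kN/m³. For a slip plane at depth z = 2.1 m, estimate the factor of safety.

With seepage parallel to the slope and the water table at the surface, the effective normal stress on the slip plane uses the buoyant unit weight γ' = γ_sat − γ_w while the driving shear stress uses γ_sat:
FS = [c' + γ' z cos²β tanφ'] / [γ_sat z sinβ cosβ]
(For c' = 0 this reduces to FS = (γ'/γ_sat)·tanφ'/tanβ.)
γ' = 19.0 − 9.81 = 9.19 kN/m³
Numerator = 0.0 + 9.19·2.1·cos²11.2°·tan26.2° = 0.0 + 9.19·2.1·0.9623·0.4921 = 9.138 kPa
Denominator = 19.0·2.1·sin11.2°·cos11.2° = 19.0·2.1·0.1942·0.9810 = 7.602 kPa
FS = 9.138 / 7.602 = 1.202

FS = 1.20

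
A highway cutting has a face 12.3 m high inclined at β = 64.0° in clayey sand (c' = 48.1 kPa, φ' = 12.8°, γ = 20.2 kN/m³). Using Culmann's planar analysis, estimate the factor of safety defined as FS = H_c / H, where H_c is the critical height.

FS = 1.82

H_c = (4c'/γ) · sinβ cosφ' / [1 − cos(β − φ')]
    = (4·48.1/20.2) · sin64.0°·cos12.8° / [1 − cos51.2°]
    = 9.525 · 0.8765 / 0.3734 = 22.36 m
FS = H_c / H = 22.36 / 12.3 = 1.818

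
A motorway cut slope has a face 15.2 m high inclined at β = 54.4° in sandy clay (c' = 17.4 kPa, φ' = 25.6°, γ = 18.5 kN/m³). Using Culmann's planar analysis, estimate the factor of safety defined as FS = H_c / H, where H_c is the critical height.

FS = 1.47

H_c = (4c'/γ) · sinβ cosφ' / [1 − cos(β − φ')]
    = (4·17.4/18.5) · sin54.4°·cos25.6° / [1 − cos28.8°]
    = 3.762 · 0.7333 / 0.1237 = 22.30 m
FS = H_c / H = 22.30 / 15.2 = 1.467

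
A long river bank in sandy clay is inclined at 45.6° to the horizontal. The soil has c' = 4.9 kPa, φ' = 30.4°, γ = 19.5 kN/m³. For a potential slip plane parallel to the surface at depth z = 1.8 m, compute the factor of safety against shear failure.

For an infinite slope with a slip plane parallel to the surface (no pore pressure): FS = [c' + γz cos²β tanφ'] / [γz sinβ cosβ].
γz = 19.5·1.8 = 35.10 kN/m²
Numerator = 4.9 + 35.10·cos²45.6°·tan30.4° = 4.9 + 35.10·0.4895·0.5867 = 14.981 kPa
Denominator = 35.10·sin45.6°·cos45.6° = 35.10·0.7145·0.6997 = 17.546 kPa
FS = 14.981 / 17.546 = 0.854

FS = 0.85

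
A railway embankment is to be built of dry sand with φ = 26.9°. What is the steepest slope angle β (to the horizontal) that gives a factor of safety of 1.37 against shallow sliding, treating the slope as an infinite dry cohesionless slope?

β = 20.3°

For an infinite dry cohesionless slope FS = tanφ/tanβ, so tanβ = tanφ / FS.
tanβ = tan26.9° / 1.37 = 0.5073 / 1.37 = 0.3703
β = arctan(0.3703) = 20.32°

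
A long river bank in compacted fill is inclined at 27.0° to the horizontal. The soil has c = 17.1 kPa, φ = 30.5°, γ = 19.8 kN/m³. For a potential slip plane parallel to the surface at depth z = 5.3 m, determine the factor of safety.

FS = 1.56

For an infinite slope with a slip plane parallel to the surface (no pore pressure): FS = [c + γz cos²β tanφ] / [γz sinβ cosβ].
γz = 19.8·5.3 = 104.94 kN/m²
Numerator = 17.1 + 104.94·cos²27.0°·tan30.5° = 17.1 + 104.94·0.7939·0.5890 = 66.174 kPa
Denominator = 104.94·sin27.0°·cos27.0° = 104.94·0.4540·0.8910 = 42.449 kPa
FS = 66.174 / 42.449 = 1.559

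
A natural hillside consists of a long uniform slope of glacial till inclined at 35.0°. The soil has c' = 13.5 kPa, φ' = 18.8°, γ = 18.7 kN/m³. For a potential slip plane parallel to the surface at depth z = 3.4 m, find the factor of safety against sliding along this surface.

FS = 0.94

For an infinite slope with a slip plane parallel to the surface (no pore pressure): FS = [c' + γz cos²β tanφ'] / [γz sinβ cosβ].
γz = 18.7·3.4 = 63.58 kN/m²
Numerator = 13.5 + 63.58·cos²35.0°·tan18.8° = 13.5 + 63.58·0.6710·0.3404 = 28.024 kPa
Denominator = 63.58·sin35.0°·cos35.0° = 63.58·0.5736·0.8192 = 29.873 kPa
FS = 28.024 / 29.873 = 0.938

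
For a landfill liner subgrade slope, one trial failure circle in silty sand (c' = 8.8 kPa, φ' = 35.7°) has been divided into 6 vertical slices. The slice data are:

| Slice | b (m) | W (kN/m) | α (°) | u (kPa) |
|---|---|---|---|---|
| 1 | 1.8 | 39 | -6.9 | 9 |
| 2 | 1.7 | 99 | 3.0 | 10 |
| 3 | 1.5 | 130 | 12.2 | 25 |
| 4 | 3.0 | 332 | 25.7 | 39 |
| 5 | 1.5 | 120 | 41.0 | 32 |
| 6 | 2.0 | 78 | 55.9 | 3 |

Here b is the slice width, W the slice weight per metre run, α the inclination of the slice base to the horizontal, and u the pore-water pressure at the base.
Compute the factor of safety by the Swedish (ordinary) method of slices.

Ordinary method of slices: FS = Σ[c'·Δl_i + (W_i cosα_i − u_i·Δl_i)·tanφ'] / Σ W_i sinα_i, with Δl_i = b_i / cosα_i.
Slice 1: Δl = 1.8/cos(-6.9°) = 1.813 m; N'_1 = 39·cos(-6.9°) − 9·1.813 = 22.4; c'Δl = 15.96; W sinα = -4.7
Slice 2: Δl = 1.7/cos3.0° = 1.702 m; N'_2 = 99·cos3.0° − 10·1.702 = 81.8; c'Δl = 14.98; W sinα = 5.2
Slice 3: Δl = 1.5/cos12.2° = 1.535 m; N'_3 = 130·cos12.2° − 25·1.535 = 88.7; c'Δl = 13.50; W sinα = 27.5
Slice 4: Δl = 3.0/cos25.7° = 3.329 m; N'_4 = 332·cos25.7° − 39·3.329 = 169.3; c'Δl = 29.30; W sinα = 144.0
Slice 5: Δl = 1.5/cos41.0° = 1.988 m; N'_5 = 120·cos41.0° − 32·1.988 = 27.0; c'Δl = 17.49; W sinα = 78.7
Slice 6: Δl = 2.0/cos55.9° = 3.567 m; N'_6 = 78·cos55.9° − 3·3.567 = 33.0; c'Δl = 31.39; W sinα = 64.6
Σc'Δl = 122.6 kN/m; ΣN' = 422.2 kN/m; ΣW sinα = 315.3 kN/m
Resisting = 122.6 + 422.2·tan35.7° = 122.6 + 303.4 = 426.0 kN/m
FS = 426.0 / 315.3 = 1.351

FS = 1.35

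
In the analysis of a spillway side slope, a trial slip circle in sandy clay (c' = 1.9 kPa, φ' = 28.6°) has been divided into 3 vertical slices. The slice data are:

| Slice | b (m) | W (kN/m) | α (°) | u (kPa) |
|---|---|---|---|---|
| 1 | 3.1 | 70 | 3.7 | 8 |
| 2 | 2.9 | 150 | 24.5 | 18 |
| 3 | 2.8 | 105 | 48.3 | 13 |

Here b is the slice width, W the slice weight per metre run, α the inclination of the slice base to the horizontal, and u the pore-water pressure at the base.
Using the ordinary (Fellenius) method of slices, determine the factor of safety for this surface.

Ordinary method of slices: FS = Σ[c'·Δl_i + (W_i cosα_i − u_i·Δl_i)·tanφ'] / Σ W_i sinα_i, with Δl_i = b_i / cosα_i.
Slice 1: Δl = 3.1/cos3.7° = 3.106 m; N'_1 = 70·cos3.7° − 8·3.106 = 45.0; c'Δl = 5.90; W sinα = 4.5
Slice 2: Δl = 2.9/cos24.5° = 3.187 m; N'_2 = 150·cos24.5° − 18·3.187 = 79.1; c'Δl = 6.06; W sinα = 62.2
Slice 3: Δl = 2.8/cos48.3° = 4.209 m; N'_3 = 105·cos48.3° − 13·4.209 = 15.1; c'Δl = 8.00; W sinα = 78.4
Σc'Δl = 20.0 kN/m; ΣN' = 139.3 kN/m; ΣW sinα = 145.1 kN/m
Resisting = 20.0 + 139.3·tan28.6° = 20.0 + 75.9 = 95.9 kN/m
FS = 95.9 / 145.1 = 0.661

FS = 0.66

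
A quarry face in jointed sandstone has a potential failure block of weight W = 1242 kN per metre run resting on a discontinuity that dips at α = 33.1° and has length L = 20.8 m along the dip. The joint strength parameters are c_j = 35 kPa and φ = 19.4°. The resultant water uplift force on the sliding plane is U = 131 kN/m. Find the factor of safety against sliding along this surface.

FS = 1.55

Resolving the block weight along and normal to the plane and applying the Mohr–Coulomb strength on the joint:
N' = W cosα − U = 1242·cos33.1° − 131 = 909.4 kN/m
Driving force T = W sinα = 1242·sin33.1° = 678.3 kN/m
Resisting force R = c_j·L + N'·tanφ = 35·20.8 + 909.4·tan19.4° = 728.0 + 320.3 = 1048.3 kN/m
FS = R / T = 1048.3 / 678.3 = 1.546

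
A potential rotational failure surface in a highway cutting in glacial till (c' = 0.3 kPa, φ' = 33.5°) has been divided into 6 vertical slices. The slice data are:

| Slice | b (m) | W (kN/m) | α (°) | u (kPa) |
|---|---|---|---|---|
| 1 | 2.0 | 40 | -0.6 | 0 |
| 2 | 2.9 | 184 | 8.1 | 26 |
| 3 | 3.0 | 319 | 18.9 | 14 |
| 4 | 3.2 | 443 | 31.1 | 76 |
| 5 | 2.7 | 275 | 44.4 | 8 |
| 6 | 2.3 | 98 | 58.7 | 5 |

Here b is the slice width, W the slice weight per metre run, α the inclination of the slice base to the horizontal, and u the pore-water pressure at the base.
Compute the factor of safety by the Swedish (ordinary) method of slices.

Ordinary method of slices: FS = Σ[c'·Δl_i + (W_i cosα_i − u_i·Δl_i)·tanφ'] / Σ W_i sinα_i, with Δl_i = b_i / cosα_i.
Slice 1: Δl = 2.0/cos(-0.6°) = 2.000 m; N'_1 = 40·cos(-0.6°) − 0·2.000 = 40.0; c'Δl = 0.60; W sinα = -0.4
Slice 2: Δl = 2.9/cos8.1° = 2.929 m; N'_2 = 184·cos8.1° − 26·2.929 = 106.0; c'Δl = 0.88; W sinα = 25.9
Slice 3: Δl = 3.0/cos18.9° = 3.171 m; N'_3 = 319·cos18.9° − 14·3.171 = 257.4; c'Δl = 0.95; W sinα = 103.3
Slice 4: Δl = 3.2/cos31.1° = 3.737 m; N'_4 = 443·cos31.1° − 76·3.737 = 95.3; c'Δl = 1.12; W sinα = 228.8
Slice 5: Δl = 2.7/cos44.4° = 3.779 m; N'_5 = 275·cos44.4° − 8·3.779 = 166.2; c'Δl = 1.13; W sinα = 192.4
Slice 6: Δl = 2.3/cos58.7° = 4.427 m; N'_6 = 98·cos58.7° − 5·4.427 = 28.8; c'Δl = 1.33; W sinα = 83.7
Σc'Δl = 6.0 kN/m; ΣN' = 693.7 kN/m; ΣW sinα = 633.8 kN/m
Resisting = 6.0 + 693.7·tan33.5° = 6.0 + 459.2 = 465.2 kN/m
FS = 465.2 / 633.8 = 0.734

FS = 0.73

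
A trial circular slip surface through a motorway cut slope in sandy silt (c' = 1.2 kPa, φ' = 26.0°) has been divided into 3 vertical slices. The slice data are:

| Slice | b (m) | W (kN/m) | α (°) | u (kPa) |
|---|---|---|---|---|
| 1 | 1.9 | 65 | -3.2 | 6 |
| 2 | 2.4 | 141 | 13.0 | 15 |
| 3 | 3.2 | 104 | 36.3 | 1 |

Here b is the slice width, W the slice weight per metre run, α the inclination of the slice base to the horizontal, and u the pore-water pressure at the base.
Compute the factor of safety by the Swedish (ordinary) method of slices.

Ordinary method of slices: FS = Σ[c'·Δl_i + (W_i cosα_i − u_i·Δl_i)·tanφ'] / Σ W_i sinα_i, with Δl_i = b_i / cosα_i.
Slice 1: Δl = 1.9/cos(-3.2°) = 1.903 m; N'_1 = 65·cos(-3.2°) − 6·1.903 = 53.5; c'Δl = 2.28; W sinα = -3.6
Slice 2: Δl = 2.4/cos13.0° = 2.463 m; N'_2 = 141·cos13.0° − 15·2.463 = 100.4; c'Δl = 2.96; W sinα = 31.7
Slice 3: Δl = 3.2/cos36.3° = 3.971 m; N'_3 = 104·cos36.3° − 1·3.971 = 79.8; c'Δl = 4.76; W sinα = 61.6
Σc'Δl = 10.0 kN/m; ΣN' = 233.8 kN/m; ΣW sinα = 89.7 kN/m
Resisting = 10.0 + 233.8·tan26.0° = 10.0 + 114.0 = 124.0 kN/m
FS = 124.0 / 89.7 = 1.383

FS = 1.38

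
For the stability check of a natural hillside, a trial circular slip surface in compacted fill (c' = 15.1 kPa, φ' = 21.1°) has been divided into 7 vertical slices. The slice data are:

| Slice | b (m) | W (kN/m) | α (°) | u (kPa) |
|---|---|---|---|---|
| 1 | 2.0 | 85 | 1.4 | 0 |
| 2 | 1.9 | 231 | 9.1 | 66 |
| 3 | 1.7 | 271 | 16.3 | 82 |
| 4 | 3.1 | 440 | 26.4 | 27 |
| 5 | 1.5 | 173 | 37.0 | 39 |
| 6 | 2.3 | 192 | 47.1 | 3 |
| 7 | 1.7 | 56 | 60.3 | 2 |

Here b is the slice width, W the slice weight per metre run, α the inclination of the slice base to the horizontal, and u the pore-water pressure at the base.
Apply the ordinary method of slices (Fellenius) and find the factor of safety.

Ordinary method of slices: FS = Σ[c'·Δl_i + (W_i cosα_i − u_i·Δl_i)·tanφ'] / Σ W_i sinα_i, with Δl_i = b_i / cosα_i.
Slice 1: Δl = 2.0/cos1.4° = 2.001 m; N'_1 = 85·cos1.4° − 0·2.001 = 85.0; c'Δl = 30.21; W sinα = 2.1
Slice 2: Δl = 1.9/cos9.1° = 1.924 m; N'_2 = 231·cos9.1° − 66·1.924 = 101.1; c'Δl = 29.06; W sinα = 36.5
Slice 3: Δl = 1.7/cos16.3° = 1.771 m; N'_3 = 271·cos16.3° − 82·1.771 = 114.9; c'Δl = 26.75; W sinα = 76.1
Slice 4: Δl = 3.1/cos26.4° = 3.461 m; N'_4 = 440·cos26.4° − 27·3.461 = 300.7; c'Δl = 52.26; W sinα = 195.6
Slice 5: Δl = 1.5/cos37.0° = 1.878 m; N'_5 = 173·cos37.0° − 39·1.878 = 64.9; c'Δl = 28.36; W sinα = 104.1
Slice 6: Δl = 2.3/cos47.1° = 3.379 m; N'_6 = 192·cos47.1° − 3·3.379 = 120.6; c'Δl = 51.02; W sinα = 140.6
Slice 7: Δl = 1.7/cos60.3° = 3.431 m; N'_7 = 56·cos60.3° − 2·3.431 = 20.9; c'Δl = 51.81; W sinα = 48.6
Σc'Δl = 269.5 kN/m; ΣN' = 808.0 kN/m; ΣW sinα = 603.7 kN/m
Resisting = 269.5 + 808.0·tan21.1° = 269.5 + 311.8 = 581.2 kN/m
FS = 581.2 / 603.7 = 0.963

FS = 0.96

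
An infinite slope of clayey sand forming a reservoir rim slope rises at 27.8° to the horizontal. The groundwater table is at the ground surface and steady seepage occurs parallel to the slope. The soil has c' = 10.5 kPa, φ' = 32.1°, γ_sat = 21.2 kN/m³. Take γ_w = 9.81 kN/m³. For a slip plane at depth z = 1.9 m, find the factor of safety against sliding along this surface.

With seepage parallel to the slope and the water table at the surface, the effective normal stress on the slip plane uses the buoyant unit weight γ' = γ_sat − γ_w while the driving shear stress uses γ_sat:
FS = [c' + γ' z cos²β tanφ'] / [γ_sat z sinβ cosβ]
γ' = 21.2 − 9.81 = 11.39 kN/m³
Numerator = 10.5 + 11.39·1.9·cos²27.8°·tan32.1° = 10.5 + 11.39·1.9·0.7825·0.6273 = 21.123 kPa
Denominator = 21.2·1.9·sin27.8°·cos27.8° = 21.2·1.9·0.4664·0.8846 = 16.618 kPa
FS = 21.123 / 16.618 = 1.271

FS = 1.27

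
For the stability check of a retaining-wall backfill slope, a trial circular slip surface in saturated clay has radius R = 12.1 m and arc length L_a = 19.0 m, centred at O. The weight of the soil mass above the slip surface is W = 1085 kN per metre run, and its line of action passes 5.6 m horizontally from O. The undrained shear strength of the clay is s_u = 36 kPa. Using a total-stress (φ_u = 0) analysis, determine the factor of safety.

FS = 1.36

Taking moments about the centre O, the resisting moment is provided by the undrained shear strength acting along the arc:
M_R = s_u·L_a·R = 36·19.00·12.1 = 8276.4 kN·m/m
M_D = W·d = 1085·5.6 = 6076.0 kN·m/m
FS = M_R / M_D = 8276.4 / 6076.0 = 1.362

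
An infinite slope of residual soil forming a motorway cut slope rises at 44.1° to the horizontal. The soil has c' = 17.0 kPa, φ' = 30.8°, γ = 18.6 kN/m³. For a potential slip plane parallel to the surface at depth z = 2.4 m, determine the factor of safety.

For an infinite slope with a slip plane parallel to the surface (no pore pressure): FS = [c' + γz cos²β tanφ'] / [γz sinβ cosβ].
γz = 18.6·2.4 = 44.64 kN/m²
Numerator = 17.0 + 44.64·cos²44.1°·tan30.8° = 17.0 + 44.64·0.5157·0.5961 = 30.723 kPa
Denominator = 44.64·sin44.1°·cos44.1° = 44.64·0.6959·0.7181 = 22.309 kPa
FS = 30.723 / 22.309 = 1.377

FS = 1.38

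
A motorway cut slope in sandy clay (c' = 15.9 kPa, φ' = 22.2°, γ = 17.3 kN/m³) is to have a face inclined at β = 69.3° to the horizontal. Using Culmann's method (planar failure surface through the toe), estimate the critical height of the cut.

H_c = 9.97 m

Culmann's analysis gives the critical failure plane at α_cr = (β + φ')/2 = (69.3 + 22.2)/2 = 45.8°, and the critical height
H_c = (4c'/γ) · sinβ cosφ' / [1 − cos(β − φ')]
    = (4·15.9/17.3) · sin69.3°·cos22.2° / [1 − cos(47.1°)]
    = 3.676 · 0.9354·0.9259 / [1 − 0.6807]
    = 3.676 · 0.8661 / 0.3193
    = 9.97 m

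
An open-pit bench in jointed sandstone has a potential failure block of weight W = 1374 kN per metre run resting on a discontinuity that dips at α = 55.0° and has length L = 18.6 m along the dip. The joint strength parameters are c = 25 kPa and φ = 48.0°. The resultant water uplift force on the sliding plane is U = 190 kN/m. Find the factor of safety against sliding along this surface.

Resolving the block weight along and normal to the plane and applying the Mohr–Coulomb strength on the joint:
N' = W cosα − U = 1374·cos55.0° − 190 = 598.1 kN/m
Driving force T = W sinα = 1374·sin55.0° = 1125.5 kN/m
Resisting force R = c·L + N'·tanφ = 25·18.6 + 598.1·tan48.0° = 465.0 + 664.3 = 1129.3 kN/m
FS = R / T = 1129.3 / 1125.5 = 1.003

FS = 1.00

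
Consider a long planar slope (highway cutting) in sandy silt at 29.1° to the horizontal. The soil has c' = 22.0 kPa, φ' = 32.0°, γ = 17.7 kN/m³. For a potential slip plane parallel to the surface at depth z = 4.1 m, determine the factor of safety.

For an infinite slope with a slip plane parallel to the surface (no pore pressure): FS = [c' + γz cos²β tanφ'] / [γz sinβ cosβ].
γz = 17.7·4.1 = 72.57 kN/m²
Numerator = 22.0 + 72.57·cos²29.1°·tan32.0° = 22.0 + 72.57·0.7635·0.6249 = 56.621 kPa
Denominator = 72.57·sin29.1°·cos29.1° = 72.57·0.4863·0.8738 = 30.838 kPa
FS = 56.621 / 30.838 = 1.836

FS = 1.84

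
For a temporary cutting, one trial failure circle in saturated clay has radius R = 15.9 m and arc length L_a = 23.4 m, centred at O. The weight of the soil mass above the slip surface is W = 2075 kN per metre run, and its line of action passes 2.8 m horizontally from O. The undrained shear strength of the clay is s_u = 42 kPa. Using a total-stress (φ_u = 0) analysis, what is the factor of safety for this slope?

Taking moments about the centre O, the resisting moment is provided by the undrained shear strength acting along the arc:
M_R = s_u·L_a·R = 42·23.40·15.9 = 15626.5 kN·m/m
M_D = W·d = 2075·2.8 = 5810.0 kN·m/m
FS = M_R / M_D = 15626.5 / 5810.0 = 2.690

FS = 2.69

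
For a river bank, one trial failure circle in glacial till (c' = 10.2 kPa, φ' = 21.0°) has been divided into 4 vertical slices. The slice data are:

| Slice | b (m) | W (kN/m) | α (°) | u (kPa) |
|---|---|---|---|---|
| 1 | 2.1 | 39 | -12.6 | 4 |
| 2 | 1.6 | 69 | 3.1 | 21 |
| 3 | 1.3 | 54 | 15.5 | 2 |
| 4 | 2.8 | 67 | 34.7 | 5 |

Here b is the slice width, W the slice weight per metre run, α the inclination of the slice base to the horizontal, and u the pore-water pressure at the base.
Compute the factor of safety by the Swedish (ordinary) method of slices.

Ordinary method of slices: FS = Σ[c'·Δl_i + (W_i cosα_i − u_i·Δl_i)·tanφ'] / Σ W_i sinα_i, with Δl_i = b_i / cosα_i.
Slice 1: Δl = 2.1/cos(-12.6°) = 2.152 m; N'_1 = 39·cos(-12.6°) − 4·2.152 = 29.5; c'Δl = 21.95; W sinα = -8.5
Slice 2: Δl = 1.6/cos3.1° = 1.602 m; N'_2 = 69·cos3.1° − 21·1.602 = 35.2; c'Δl = 16.34; W sinα = 3.7
Slice 3: Δl = 1.3/cos15.5° = 1.349 m; N'_3 = 54·cos15.5° − 2·1.349 = 49.3; c'Δl = 13.76; W sinα = 14.4
Slice 4: Δl = 2.8/cos34.7° = 3.406 m; N'_4 = 67·cos34.7° − 5·3.406 = 38.1; c'Δl = 34.74; W sinα = 38.1
Σc'Δl = 86.8 kN/m; ΣN' = 152.1 kN/m; ΣW sinα = 47.8 kN/m
Resisting = 86.8 + 152.1·tan21.0° = 86.8 + 58.4 = 145.2 kN/m
FS = 145.2 / 47.8 = 3.037

FS = 3.04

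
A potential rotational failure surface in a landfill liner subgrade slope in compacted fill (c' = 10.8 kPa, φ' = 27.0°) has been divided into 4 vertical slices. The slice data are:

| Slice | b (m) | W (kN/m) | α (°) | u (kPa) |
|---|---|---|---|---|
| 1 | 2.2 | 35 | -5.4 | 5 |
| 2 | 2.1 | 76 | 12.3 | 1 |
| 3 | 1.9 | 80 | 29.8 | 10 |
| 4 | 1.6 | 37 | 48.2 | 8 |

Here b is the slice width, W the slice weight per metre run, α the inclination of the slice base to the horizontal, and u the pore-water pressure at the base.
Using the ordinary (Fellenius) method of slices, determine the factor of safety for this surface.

Ordinary method of slices: FS = Σ[c'·Δl_i + (W_i cosα_i − u_i·Δl_i)·tanφ'] / Σ W_i sinα_i, with Δl_i = b_i / cosα_i.
Slice 1: Δl = 2.2/cos(-5.4°) = 2.210 m; N'_1 = 35·cos(-5.4°) − 5·2.210 = 23.8; c'Δl = 23.87; W sinα = -3.3
Slice 2: Δl = 2.1/cos12.3° = 2.149 m; N'_2 = 76·cos12.3° − 1·2.149 = 72.1; c'Δl = 23.21; W sinα = 16.2
Slice 3: Δl = 1.9/cos29.8° = 2.190 m; N'_3 = 80·cos29.8° − 10·2.190 = 47.5; c'Δl = 23.65; W sinα = 39.8
Slice 4: Δl = 1.6/cos48.2° = 2.400 m; N'_4 = 37·cos48.2° − 8·2.400 = 5.5; c'Δl = 25.93; W sinα = 27.6
Σc'Δl = 96.7 kN/m; ΣN' = 148.9 kN/m; ΣW sinα = 80.2 kN/m
Resisting = 96.7 + 148.9·tan27.0° = 96.7 + 75.9 = 172.5 kN/m
FS = 172.5 / 80.2 = 2.150

FS = 2.15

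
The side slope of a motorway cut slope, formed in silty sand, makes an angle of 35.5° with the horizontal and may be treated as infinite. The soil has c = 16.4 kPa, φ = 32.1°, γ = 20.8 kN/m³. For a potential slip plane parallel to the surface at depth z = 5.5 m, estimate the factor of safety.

For an infinite slope with a slip plane parallel to the surface (no pore pressure): FS = [c + γz cos²β tanφ] / [γz sinβ cosβ].
γz = 20.8·5.5 = 114.40 kN/m²
Numerator = 16.4 + 114.40·cos²35.5°·tan32.1° = 16.4 + 114.40·0.6628·0.6273 = 63.963 kPa
Denominator = 114.40·sin35.5°·cos35.5° = 114.40·0.5807·0.8141 = 54.084 kPa
FS = 63.963 / 54.084 = 1.183

FS = 1.18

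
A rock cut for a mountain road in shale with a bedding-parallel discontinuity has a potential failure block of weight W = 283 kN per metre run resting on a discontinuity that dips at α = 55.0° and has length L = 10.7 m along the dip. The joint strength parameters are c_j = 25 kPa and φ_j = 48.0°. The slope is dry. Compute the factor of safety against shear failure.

FS = 1.93

Resolving the block weight along and normal to the plane and applying the Mohr–Coulomb strength on the joint:
N' = W cosα = 283·cos55.0° = 162.3 kN/m
Driving force T = W sinα = 283·sin55.0° = 231.8 kN/m
Resisting force R = c_j·L + N'·tanφ_j = 25·10.7 + 162.3·tan48.0° = 267.5 + 180.3 = 447.8 kN/m
FS = R / T = 447.8 / 231.8 = 1.932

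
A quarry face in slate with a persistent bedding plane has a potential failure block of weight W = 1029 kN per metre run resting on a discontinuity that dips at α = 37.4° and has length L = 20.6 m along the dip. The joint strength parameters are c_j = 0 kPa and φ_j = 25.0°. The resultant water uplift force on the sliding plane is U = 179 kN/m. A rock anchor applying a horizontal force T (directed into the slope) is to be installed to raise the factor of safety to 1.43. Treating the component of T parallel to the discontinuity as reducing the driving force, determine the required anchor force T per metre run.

Resolving forces along and normal to the sliding plane, with the horizontal anchor force T adding T·sinα to the effective normal force and T·cosα acting up the plane against the driving force:
FS = [c_jL + (W cosα − U + T sinα) tanφ_j] / [W sinα − T cosα]
Without the anchor: N' = 638.5 kN/m, driving T_d = 625.0 kN/m, resisting R = 0·20.6 + 638.5·tan25.0° = 297.7 kN/m, FS = 0.48.
Setting FS = 1.43 and solving for T:
1.43·(625.0 − T cos37.4°) = 297.7 + T sin37.4°·tan25.0°
T·(sin37.4°·tan25.0° + 1.43·cos37.4°) = 1.43·625.0 − 297.7
T·(0.6074·0.4663 + 1.43·0.7944) = 893.7 − 297.7 = 596.0
T·1.4192 = 596.0
T = 420.0 kN/m

T = 420 kN/m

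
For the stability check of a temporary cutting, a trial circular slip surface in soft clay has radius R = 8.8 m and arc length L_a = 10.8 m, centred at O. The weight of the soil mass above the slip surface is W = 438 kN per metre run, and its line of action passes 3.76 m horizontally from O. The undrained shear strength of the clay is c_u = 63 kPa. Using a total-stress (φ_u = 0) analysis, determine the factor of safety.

FS = 3.64

Taking moments about the centre O, the resisting moment is provided by the undrained shear strength acting along the arc:
M_R = c_u·L_a·R = 63·10.80·8.8 = 5987.5 kN·m/m
M_D = W·d = 438·3.76 = 1646.9 kN·m/m
FS = M_R / M_D = 5987.5 / 1646.9 = 3.636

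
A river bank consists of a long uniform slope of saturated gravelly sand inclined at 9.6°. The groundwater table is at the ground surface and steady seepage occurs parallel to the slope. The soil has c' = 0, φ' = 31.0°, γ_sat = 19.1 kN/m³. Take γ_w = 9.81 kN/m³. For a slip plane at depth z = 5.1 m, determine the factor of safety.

With seepage parallel to the slope and the water table at the surface, the effective normal stress on the slip plane uses the buoyant unit weight γ' = γ_sat − γ_w while the driving shear stress uses γ_sat:
FS = [c' + γ' z cos²β tanφ'] / [γ_sat z sinβ cosβ]
(For c' = 0 this reduces to FS = (γ'/γ_sat)·tanφ'/tanβ.)
γ' = 19.1 − 9.81 = 9.29 kN/m³
Numerator = 0.0 + 9.29·5.1·cos²9.6°·tan31.0° = 0.0 + 9.29·5.1·0.9722·0.6009 = 27.676 kPa
Denominator = 19.1·5.1·sin9.6°·cos9.6° = 19.1·5.1·0.1668·0.9860 = 16.017 kPa
FS = 27.676 / 16.017 = 1.728

FS = 1.73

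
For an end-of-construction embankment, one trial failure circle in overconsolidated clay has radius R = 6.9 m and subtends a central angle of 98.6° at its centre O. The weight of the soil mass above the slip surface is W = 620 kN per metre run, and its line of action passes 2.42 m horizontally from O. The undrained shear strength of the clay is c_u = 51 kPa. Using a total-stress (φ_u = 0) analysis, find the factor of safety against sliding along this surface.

FS = 2.78

Taking moments about the centre O, the resisting moment is provided by the undrained shear strength acting along the arc:
Arc length L_a = R·θ = 6.9·(98.6°·π/180) = 6.9·1.7209 = 11.87 m
M_R = c_u·L_a·R = 51·11.87·6.9 = 4178.5 kN·m/m
M_D = W·d = 620·2.42 = 1500.4 kN·m/m
FS = M_R / M_D = 4178.5 / 1500.4 = 2.785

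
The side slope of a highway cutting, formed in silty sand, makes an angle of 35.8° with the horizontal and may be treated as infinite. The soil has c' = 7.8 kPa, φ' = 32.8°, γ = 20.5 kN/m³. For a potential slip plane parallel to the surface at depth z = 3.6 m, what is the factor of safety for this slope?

FS = 1.12

For an infinite slope with a slip plane parallel to the surface (no pore pressure): FS = [c' + γz cos²β tanφ'] / [γz sinβ cosβ].
γz = 20.5·3.6 = 73.80 kN/m²
Numerator = 7.8 + 73.80·cos²35.8°·tan32.8° = 7.8 + 73.80·0.6578·0.6445 = 39.087 kPa
Denominator = 73.80·sin35.8°·cos35.8° = 73.80·0.5850·0.8111 = 35.014 kPa
FS = 39.087 / 35.014 = 1.116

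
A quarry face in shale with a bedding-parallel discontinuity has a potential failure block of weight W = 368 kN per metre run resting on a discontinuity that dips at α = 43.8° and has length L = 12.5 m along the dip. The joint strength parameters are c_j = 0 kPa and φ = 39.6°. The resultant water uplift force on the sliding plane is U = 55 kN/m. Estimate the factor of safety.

FS = 0.68

Resolving the block weight along and normal to the plane and applying the Mohr–Coulomb strength on the joint:
N' = W cosα − U = 368·cos43.8° − 55 = 210.6 kN/m
Driving force T = W sinα = 368·sin43.8° = 254.7 kN/m
Resisting force R = c_j·L + N'·tanφ = 0·12.5 + 210.6·tan39.6° = 0.0 + 174.2 = 174.2 kN/m
FS = R / T = 174.2 / 254.7 = 0.684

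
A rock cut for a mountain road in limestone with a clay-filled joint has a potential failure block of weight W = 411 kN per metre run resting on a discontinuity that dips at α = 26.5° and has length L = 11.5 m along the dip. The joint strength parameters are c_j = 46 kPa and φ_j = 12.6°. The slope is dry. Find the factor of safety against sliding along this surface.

FS = 3.33

Resolving the block weight along and normal to the plane and applying the Mohr–Coulomb strength on the joint:
N' = W cosα = 411·cos26.5° = 367.8 kN/m
Driving force T = W sinα = 411·sin26.5° = 183.4 kN/m
Resisting force R = c_j·L + N'·tanφ_j = 46·11.5 + 367.8·tan12.6° = 529.0 + 82.2 = 611.2 kN/m
FS = R / T = 611.2 / 183.4 = 3.333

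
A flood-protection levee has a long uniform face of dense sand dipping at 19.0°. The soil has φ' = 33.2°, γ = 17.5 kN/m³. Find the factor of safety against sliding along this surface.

FS = 1.90

For a dry cohesionless infinite slope the factor of safety is FS = tanφ' / tanβ.
FS = tan33.2° / tan19.0° = 0.6544 / 0.3443 = 1.900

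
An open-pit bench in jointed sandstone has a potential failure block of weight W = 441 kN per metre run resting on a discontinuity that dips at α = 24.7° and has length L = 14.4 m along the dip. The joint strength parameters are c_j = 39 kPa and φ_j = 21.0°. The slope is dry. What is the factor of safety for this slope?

Resolving the block weight along and normal to the plane and applying the Mohr–Coulomb strength on the joint:
N' = W cosα = 441·cos24.7° = 400.7 kN/m
Driving force T = W sinα = 441·sin24.7° = 184.3 kN/m
Resisting force R = c_j·L + N'·tanφ_j = 39·14.4 + 400.7·tan21.0° = 561.6 + 153.8 = 715.4 kN/m
FS = R / T = 715.4 / 184.3 = 3.882

FS = 3.88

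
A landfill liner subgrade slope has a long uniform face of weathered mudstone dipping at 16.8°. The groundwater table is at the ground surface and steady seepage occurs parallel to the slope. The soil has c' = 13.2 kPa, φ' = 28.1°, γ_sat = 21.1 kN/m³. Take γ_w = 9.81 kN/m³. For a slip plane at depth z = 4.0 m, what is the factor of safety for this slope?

With seepage parallel to the slope and the water table at the surface, the effective normal stress on the slip plane uses the buoyant unit weight γ' = γ_sat − γ_w while the driving shear stress uses γ_sat:
FS = [c' + γ' z cos²β tanφ'] / [γ_sat z sinβ cosβ]
γ' = 21.1 − 9.81 = 11.29 kN/m³
Numerator = 13.2 + 11.29·4.0·cos²16.8°·tan28.1° = 13.2 + 11.29·4.0·0.9165·0.5340 = 35.299 kPa
Denominator = 21.1·4.0·sin16.8°·cos16.8° = 21.1·4.0·0.2890·0.9573 = 23.353 kPa
FS = 35.299 / 23.353 = 1.512

FS = 1.51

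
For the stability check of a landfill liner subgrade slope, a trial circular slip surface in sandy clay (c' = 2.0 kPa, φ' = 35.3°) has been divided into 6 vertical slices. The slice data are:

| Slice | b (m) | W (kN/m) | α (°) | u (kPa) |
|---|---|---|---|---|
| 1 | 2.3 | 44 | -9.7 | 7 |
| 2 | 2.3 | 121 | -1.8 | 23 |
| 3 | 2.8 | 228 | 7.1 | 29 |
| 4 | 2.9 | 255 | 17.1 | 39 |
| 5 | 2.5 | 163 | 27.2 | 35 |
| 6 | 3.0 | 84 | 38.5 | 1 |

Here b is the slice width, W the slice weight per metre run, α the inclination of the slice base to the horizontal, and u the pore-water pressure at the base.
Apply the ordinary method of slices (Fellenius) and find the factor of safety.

FS = 1.69

Ordinary method of slices: FS = Σ[c'·Δl_i + (W_i cosα_i − u_i·Δl_i)·tanφ'] / Σ W_i sinα_i, with Δl_i = b_i / cosα_i.
Slice 1: Δl = 2.3/cos(-9.7°) = 2.333 m; N'_1 = 44·cos(-9.7°) − 7·2.333 = 27.0; c'Δl = 4.67; W sinα = -7.4
Slice 2: Δl = 2.3/cos(-1.8°) = 2.301 m; N'_2 = 121·cos(-1.8°) − 23·2.301 = 68.0; c'Δl = 4.60; W sinα = -3.8
Slice 3: Δl = 2.8/cos7.1° = 2.822 m; N'_3 = 228·cos7.1° − 29·2.822 = 144.4; c'Δl = 5.64; W sinα = 28.2
Slice 4: Δl = 2.9/cos17.1° = 3.034 m; N'_4 = 255·cos17.1° − 39·3.034 = 125.4; c'Δl = 6.07; W sinα = 75.0
Slice 5: Δl = 2.5/cos27.2° = 2.811 m; N'_5 = 163·cos27.2° − 35·2.811 = 46.6; c'Δl = 5.62; W sinα = 74.5
Slice 6: Δl = 3.0/cos38.5° = 3.833 m; N'_6 = 84·cos38.5° − 1·3.833 = 61.9; c'Δl = 7.67; W sinα = 52.3
Σc'Δl = 34.3 kN/m; ΣN' = 473.4 kN/m; ΣW sinα = 218.7 kN/m
Resisting = 34.3 + 473.4·tan35.3° = 34.3 + 335.2 = 369.4 kN/m
FS = 369.4 / 218.7 = 1.689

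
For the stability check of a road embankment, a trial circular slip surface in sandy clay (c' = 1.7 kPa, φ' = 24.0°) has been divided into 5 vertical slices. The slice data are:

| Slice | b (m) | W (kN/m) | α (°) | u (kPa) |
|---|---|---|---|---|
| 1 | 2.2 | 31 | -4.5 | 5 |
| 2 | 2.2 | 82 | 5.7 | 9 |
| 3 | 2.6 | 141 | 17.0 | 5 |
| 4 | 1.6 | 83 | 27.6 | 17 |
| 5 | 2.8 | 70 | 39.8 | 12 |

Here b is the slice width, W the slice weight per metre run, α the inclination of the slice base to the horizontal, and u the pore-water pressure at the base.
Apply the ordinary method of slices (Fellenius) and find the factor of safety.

FS = 1.04

Ordinary method of slices: FS = Σ[c'·Δl_i + (W_i cosα_i − u_i·Δl_i)·tanφ'] / Σ W_i sinα_i, with Δl_i = b_i / cosα_i.
Slice 1: Δl = 2.2/cos(-4.5°) = 2.207 m; N'_1 = 31·cos(-4.5°) − 5·2.207 = 19.9; c'Δl = 3.75; W sinα = -2.4
Slice 2: Δl = 2.2/cos5.7° = 2.211 m; N'_2 = 82·cos5.7° − 9·2.211 = 61.7; c'Δl = 3.76; W sinα = 8.1
Slice 3: Δl = 2.6/cos17.0° = 2.719 m; N'_3 = 141·cos17.0° − 5·2.719 = 121.2; c'Δl = 4.62; W sinα = 41.2
Slice 4: Δl = 1.6/cos27.6° = 1.805 m; N'_4 = 83·cos27.6° − 17·1.805 = 42.9; c'Δl = 3.07; W sinα = 38.5
Slice 5: Δl = 2.8/cos39.8° = 3.644 m; N'_5 = 70·cos39.8° − 12·3.644 = 10.0; c'Δl = 6.20; W sinα = 44.8
Σc'Δl = 21.4 kN/m; ΣN' = 255.7 kN/m; ΣW sinα = 130.2 kN/m
Resisting = 21.4 + 255.7·tan24.0° = 21.4 + 113.9 = 135.3 kN/m
FS = 135.3 / 130.2 = 1.039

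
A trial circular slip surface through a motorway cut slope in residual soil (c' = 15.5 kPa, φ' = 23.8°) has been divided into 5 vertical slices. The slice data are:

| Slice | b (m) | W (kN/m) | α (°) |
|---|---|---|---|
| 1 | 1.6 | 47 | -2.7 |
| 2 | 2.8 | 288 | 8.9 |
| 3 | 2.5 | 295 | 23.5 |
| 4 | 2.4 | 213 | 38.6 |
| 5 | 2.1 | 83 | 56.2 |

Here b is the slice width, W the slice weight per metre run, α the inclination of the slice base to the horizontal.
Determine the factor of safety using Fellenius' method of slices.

FS = 1.59

Ordinary method of slices: FS = Σ[c'·Δl_i + (W_i cosα_i)·tanφ'] / Σ W_i sinα_i, with Δl_i = b_i / cosα_i.
Slice 1: Δl = 1.6/cos(-2.7°) = 1.602 m; N'_1 = 47·cos(-2.7°) = 46.9; c'Δl = 24.83; W sinα = -2.2
Slice 2: Δl = 2.8/cos8.9° = 2.834 m; N'_2 = 288·cos8.9° = 284.5; c'Δl = 43.93; W sinα = 44.6
Slice 3: Δl = 2.5/cos23.5° = 2.726 m; N'_3 = 295·cos23.5° = 270.5; c'Δl = 42.25; W sinα = 117.6
Slice 4: Δl = 2.4/cos38.6° = 3.071 m; N'_4 = 213·cos38.6° = 166.5; c'Δl = 47.60; W sinα = 132.9
Slice 5: Δl = 2.1/cos56.2° = 3.775 m; N'_5 = 83·cos56.2° = 46.2; c'Δl = 58.51; W sinα = 69.0
Σc'Δl = 217.1 kN/m; ΣN' = 814.6 kN/m; ΣW sinα = 361.8 kN/m
Resisting = 217.1 + 814.6·tan23.8° = 217.1 + 359.3 = 576.4 kN/m
FS = 576.4 / 361.8 = 1.593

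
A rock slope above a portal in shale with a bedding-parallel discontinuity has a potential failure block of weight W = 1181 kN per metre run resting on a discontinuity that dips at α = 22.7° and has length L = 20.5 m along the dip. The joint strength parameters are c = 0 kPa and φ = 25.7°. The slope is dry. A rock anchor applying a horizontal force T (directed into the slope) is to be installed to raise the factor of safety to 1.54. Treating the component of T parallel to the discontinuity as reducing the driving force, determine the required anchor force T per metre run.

Resolving forces along and normal to the sliding plane, with the horizontal anchor force T adding T·sinα to the effective normal force and T·cosα acting up the plane against the driving force:
FS = [cL + (W cosα + T sinα) tanφ] / [W sinα − T cosα]
Without the anchor: N' = 1089.5 kN/m, driving T_d = 455.8 kN/m, resisting R = 0·20.5 + 1089.5·tan25.7° = 524.3 kN/m, FS = 1.15.
Setting FS = 1.54 and solving for T:
1.54·(455.8 − T cos22.7°) = 524.3 + T sin22.7°·tan25.7°
T·(sin22.7°·tan25.7° + 1.54·cos22.7°) = 1.54·455.8 − 524.3
T·(0.3859·0.4813 + 1.54·0.9225) = 701.9 − 524.3 = 177.5
T·1.6064 = 177.5
T = 110.5 kN/m

T = 111 kN/m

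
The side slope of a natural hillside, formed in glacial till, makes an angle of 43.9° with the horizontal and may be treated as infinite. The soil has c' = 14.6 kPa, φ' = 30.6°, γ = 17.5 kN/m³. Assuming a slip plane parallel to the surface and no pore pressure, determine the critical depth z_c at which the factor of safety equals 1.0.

Setting FS = 1.00 in FS = [c' + γz cos²β tanφ'] / [γz sinβ cosβ] and solving for z:
z = c' / [γ cosβ (FS·sinβ − cosβ·tanφ')]
  = 14.6 / [17.5·cos43.9°·(1.00·sin43.9° − cos43.9°·tan30.6°)]
  = 14.6 / [17.5·0.7206·(1.00·0.6934 − 0.7206·0.5914)]
  = 14.6 / 3.3702 = 4.332 m

z_c = 4.33 m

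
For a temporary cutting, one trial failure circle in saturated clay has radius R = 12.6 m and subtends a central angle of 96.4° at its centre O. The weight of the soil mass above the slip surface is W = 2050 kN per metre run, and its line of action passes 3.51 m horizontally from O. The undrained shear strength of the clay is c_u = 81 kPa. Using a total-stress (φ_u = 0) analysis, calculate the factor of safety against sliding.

FS = 3.01

Taking moments about the centre O, the resisting moment is provided by the undrained shear strength acting along the arc:
Arc length L_a = R·θ = 12.6·(96.4°·π/180) = 12.6·1.6825 = 21.20 m
M_R = c_u·L_a·R = 81·21.20·12.6 = 21636.2 kN·m/m
M_D = W·d = 2050·3.51 = 7195.5 kN·m/m
FS = M_R / M_D = 21636.2 / 7195.5 = 3.007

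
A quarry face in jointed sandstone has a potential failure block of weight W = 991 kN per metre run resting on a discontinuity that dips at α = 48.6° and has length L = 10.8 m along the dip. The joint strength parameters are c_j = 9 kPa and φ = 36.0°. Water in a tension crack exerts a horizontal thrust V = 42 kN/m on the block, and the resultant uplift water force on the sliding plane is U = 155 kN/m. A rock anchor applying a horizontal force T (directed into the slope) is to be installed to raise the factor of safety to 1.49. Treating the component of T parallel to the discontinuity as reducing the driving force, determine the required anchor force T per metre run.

Resolving forces along and normal to the sliding plane, with the horizontal anchor force T adding T·sinα to the effective normal force and T·cosα acting up the plane against the driving force:
FS = [c_jL + (W cosα − U − V sinα + T sinα) tanφ] / [W sinα + V cosα − T cosα]
Without the anchor: N' = 468.9 kN/m, driving T_d = 771.1 kN/m, resisting R = 9·10.8 + 468.9·tan36.0° = 437.8 kN/m, FS = 0.57.
Setting FS = 1.49 and solving for T:
1.49·(771.1 − T cos48.6°) = 437.8 + T sin48.6°·tan36.0°
T·(sin48.6°·tan36.0° + 1.49·cos48.6°) = 1.49·771.1 − 437.8
T·(0.7501·0.7265 + 1.49·0.6613) = 1149.0 − 437.8 = 711.1
T·1.5303 = 711.1
T = 464.7 kN/m

T = 465 kN/m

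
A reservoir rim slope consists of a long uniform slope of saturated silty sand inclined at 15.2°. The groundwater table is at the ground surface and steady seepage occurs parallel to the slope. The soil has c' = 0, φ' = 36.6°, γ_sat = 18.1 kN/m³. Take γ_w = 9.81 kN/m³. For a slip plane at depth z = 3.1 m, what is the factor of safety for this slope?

With seepage parallel to the slope and the water table at the surface, the effective normal stress on the slip plane uses the buoyant unit weight γ' = γ_sat − γ_w while the driving shear stress uses γ_sat:
FS = [c' + γ' z cos²β tanφ'] / [γ_sat z sinβ cosβ]
(For c' = 0 this reduces to FS = (γ'/γ_sat)·tanφ'/tanβ.)
γ' = 18.1 − 9.81 = 8.29 kN/m³
Numerator = 0.0 + 8.29·3.1·cos²15.2°·tan36.6° = 0.0 + 8.29·3.1·0.9313·0.7427 = 17.774 kPa
Denominator = 18.1·3.1·sin15.2°·cos15.2° = 18.1·3.1·0.2622·0.9650 = 14.197 kPa
FS = 17.774 / 14.197 = 1.252

FS = 1.25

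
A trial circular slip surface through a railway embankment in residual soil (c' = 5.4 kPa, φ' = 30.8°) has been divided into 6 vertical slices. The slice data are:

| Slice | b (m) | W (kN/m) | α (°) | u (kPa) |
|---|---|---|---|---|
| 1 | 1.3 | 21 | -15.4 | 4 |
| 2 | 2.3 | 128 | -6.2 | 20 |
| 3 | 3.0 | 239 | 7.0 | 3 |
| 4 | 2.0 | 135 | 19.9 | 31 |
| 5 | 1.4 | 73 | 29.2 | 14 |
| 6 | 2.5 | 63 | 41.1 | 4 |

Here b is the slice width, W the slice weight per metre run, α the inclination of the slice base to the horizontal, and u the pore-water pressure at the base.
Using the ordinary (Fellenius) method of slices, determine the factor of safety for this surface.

FS = 2.63

Ordinary method of slices: FS = Σ[c'·Δl_i + (W_i cosα_i − u_i·Δl_i)·tanφ'] / Σ W_i sinα_i, with Δl_i = b_i / cosα_i.
Slice 1: Δl = 1.3/cos(-15.4°) = 1.348 m; N'_1 = 21·cos(-15.4°) − 4·1.348 = 14.9; c'Δl = 7.28; W sinα = -5.6
Slice 2: Δl = 2.3/cos(-6.2°) = 2.314 m; N'_2 = 128·cos(-6.2°) − 20·2.314 = 81.0; c'Δl = 12.49; W sinα = -13.8
Slice 3: Δl = 3.0/cos7.0° = 3.023 m; N'_3 = 239·cos7.0° − 3·3.023 = 228.2; c'Δl = 16.32; W sinα = 29.1
Slice 4: Δl = 2.0/cos19.9° = 2.127 m; N'_4 = 135·cos19.9° − 31·2.127 = 61.0; c'Δl = 11.49; W sinα = 46.0
Slice 5: Δl = 1.4/cos29.2° = 1.604 m; N'_5 = 73·cos29.2° − 14·1.604 = 41.3; c'Δl = 8.66; W sinα = 35.6
Slice 6: Δl = 2.5/cos41.1° = 3.318 m; N'_6 = 63·cos41.1° − 4·3.318 = 34.2; c'Δl = 17.91; W sinα = 41.4
Σc'Δl = 74.2 kN/m; ΣN' = 460.5 kN/m; ΣW sinα = 132.7 kN/m
Resisting = 74.2 + 460.5·tan30.8° = 74.2 + 274.5 = 348.6 kN/m
FS = 348.6 / 132.7 = 2.627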